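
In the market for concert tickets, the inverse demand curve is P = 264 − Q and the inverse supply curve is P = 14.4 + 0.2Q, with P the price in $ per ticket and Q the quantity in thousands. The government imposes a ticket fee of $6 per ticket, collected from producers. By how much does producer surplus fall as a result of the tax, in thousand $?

Producer surplus falls by $205.5 thousand.

Inverting to Q(P) form: Qd = 264 − P; Qs = 5P − 72.
Without the tax, 264 − P = 5P − 72 gives 6P = 336, so P* = $56 and Q* = 208.
With the tax collected from producers, supply shifts: Qs = 5(P − 6) − 72.
Solving gives Q = 203 with buyers paying $61 and producers receiving $55 (the $6 wedge).
ΔPS is the trapezoid between Q = 203 and Q = 208 of height $1: ½ · (208 + 203) · 1 = $205.5.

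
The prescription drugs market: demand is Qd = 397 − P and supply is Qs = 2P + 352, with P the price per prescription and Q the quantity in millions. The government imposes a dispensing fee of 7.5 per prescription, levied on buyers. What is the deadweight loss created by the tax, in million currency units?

Before the tax: set 397 − P = 2P + 352 → P* = 15, Q* = 382.
With the tax collected from buyers, demand (in seller-price terms) shifts: Qd = 397 − (P + 7.5).
New equilibrium: buyers pay 20, suppliers receive 12.5, Q = 377. (Wedge: Pb − Ps = 7.5.)
Quantity falls by |ΔQ| = |382 − 377| = 5.
DWL = ½ · t · |ΔQ| = ½ · 7.5 · 5 = 18.75.

Deadweight loss = 18.75 million.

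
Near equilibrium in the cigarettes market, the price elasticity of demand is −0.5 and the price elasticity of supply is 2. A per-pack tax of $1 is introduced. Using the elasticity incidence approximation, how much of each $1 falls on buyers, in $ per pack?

Buyers bear ≈ $0.8 per pack.

Incidence ratio: buyers' share ≈ εs / (εs + |εd|) = 2 / (2 + 0.5) = 0.8.
So buyers bear ≈ 0.8 × $1 = $0.8; suppliers bear $0.2.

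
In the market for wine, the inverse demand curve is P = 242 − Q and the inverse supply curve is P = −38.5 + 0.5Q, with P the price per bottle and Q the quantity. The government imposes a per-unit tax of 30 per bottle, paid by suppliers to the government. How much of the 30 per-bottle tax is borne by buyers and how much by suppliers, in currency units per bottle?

Buyers bear 20 per bottle; suppliers bear 10 per bottle.

Inverting to Q(P) form: Qd = 242 − P; Qs = 2P + 77.
Before the tax: set 242 − P = 2P + 77 → P* = 55, Q* = 187.
With the tax collected from suppliers, supply shifts: Qs = 2(P − 30) + 77.
Solving gives Q = 167 with buyers paying 75 and suppliers receiving 45 (the 30 wedge).
Burden on buyers: 20; on suppliers: 10. (They sum to 30.)
The less price-elastic side of the market bears the larger share of a per-unit tax.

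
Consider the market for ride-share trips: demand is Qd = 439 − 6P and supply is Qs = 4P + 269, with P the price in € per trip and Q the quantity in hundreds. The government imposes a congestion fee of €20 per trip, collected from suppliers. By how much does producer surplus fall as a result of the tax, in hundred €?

Producer surplus falls by €3756 hundred.

Before the tax: set 439 − 6P = 4P + 269 → P* = €17, Q* = 337.
With the tax collected from suppliers, supply shifts: Qs = 4(P − 20) + 269.
Solving gives Q = 289 with buyers paying €25 and suppliers receiving €5 (the €20 wedge).
ΔPS is the trapezoid between Q = 289 and Q = 337 of height €12: ½ · (337 + 289) · 12 = €3756.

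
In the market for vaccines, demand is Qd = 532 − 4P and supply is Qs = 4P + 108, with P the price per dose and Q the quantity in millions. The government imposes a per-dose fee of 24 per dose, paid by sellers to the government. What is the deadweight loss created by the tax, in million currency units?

Deadweight loss = 576 million.

Without the tax, 532 − 4P = 4P + 108 gives 8P = 424, so P* = 53 and Q* = 320.
With the tax collected from sellers, supply shifts: Qs = 4(P − 24) + 108.
New equilibrium: buyers pay 65, sellers receive 41, Q = 272. (Wedge: Pb − Ps = 24.)
Quantity falls by |ΔQ| = |320 − 272| = 48.
DWL = ½ · t · |ΔQ| = ½ · 24 · 48 = 576.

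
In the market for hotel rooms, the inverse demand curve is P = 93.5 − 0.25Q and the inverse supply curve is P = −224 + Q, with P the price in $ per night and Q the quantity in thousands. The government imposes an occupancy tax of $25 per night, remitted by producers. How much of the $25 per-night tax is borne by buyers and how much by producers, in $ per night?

Inverting to Q(P) form: Qd = 374 − 4P; Qs = P + 224.
Before the tax: set 374 − 4P = P + 224 → P* = $30, Q* = 254.
With the tax collected from producers, supply shifts: Qs = (P − 25) + 224.
Solving gives Q = 234 with buyers paying $35 and producers receiving $10 (the $25 wedge).
Burden on buyers: $5; on producers: $20. (They sum to $25.)

Buyers bear $5 per night; producers bear $20 per night.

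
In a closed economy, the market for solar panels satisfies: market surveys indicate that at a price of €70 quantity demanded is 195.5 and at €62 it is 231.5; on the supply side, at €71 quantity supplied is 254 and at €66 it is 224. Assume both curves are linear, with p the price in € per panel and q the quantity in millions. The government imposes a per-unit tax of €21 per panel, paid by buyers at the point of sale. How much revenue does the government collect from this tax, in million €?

Tax revenue = €3444 million.

Demand slope: (231.5 − 195.5)/(62 − 70) = -4.5, so qd = 510.5 − 4.5p.
Supply slope: (224 − 254)/(66 − 71) = 6, so qs = 6p − 172.
Before the tax: set 510.5 − 4.5p = 6p − 172 → p* = €65, q* = 218.
With the tax collected from buyers, demand (in seller-price terms) shifts: qd = 510.5 − 4.5(p + 21).
Solving gives q = 164 with buyers paying €77 and suppliers receiving €56 (the €21 wedge).
Revenue = t · Q = 21 · 164 = €3444.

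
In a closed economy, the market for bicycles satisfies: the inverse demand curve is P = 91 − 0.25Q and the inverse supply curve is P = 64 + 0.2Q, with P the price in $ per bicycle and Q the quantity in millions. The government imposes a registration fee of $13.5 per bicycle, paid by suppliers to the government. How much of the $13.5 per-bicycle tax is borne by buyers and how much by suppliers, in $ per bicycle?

Buyers bear $7.5 per bicycle; suppliers bear $6 per bicycle.

Rewrite in direct form: Qd = 364 − 4P and Qs = 5P − 320.
Before the tax: set 364 − 4P = 5P − 320 → P* = $76, Q* = 60.
With the tax collected from suppliers, supply shifts: Qs = 5(P − 13.5) − 320.
Solving gives Q = 30 with buyers paying $83.5 and suppliers receiving $70 (the $13.5 wedge).
Burden on buyers: $7.5; on suppliers: $6. (They sum to $13.5.)
The less price-elastic side of the market bears the larger share of a per-unit tax.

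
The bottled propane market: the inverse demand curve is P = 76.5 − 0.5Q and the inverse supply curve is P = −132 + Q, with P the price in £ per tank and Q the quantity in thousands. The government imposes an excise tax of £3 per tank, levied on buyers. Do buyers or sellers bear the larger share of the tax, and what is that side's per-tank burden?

Inverting to Q(P) form: Qd = 153 − 2P; Qs = P + 132.
Before the tax: set 153 − 2P = P + 132 → P* = £7, Q* = 139.
With the tax collected from buyers, demand (in seller-price terms) shifts: Qd = 153 − 2(P + 3).
Solving gives Q = 137 with buyers paying £8 and sellers receiving £5 (the £3 wedge).
Per-tank burden: buyers £1, sellers £2.
Sellers take the larger share because supply is less price-elastic here (demand slope 2 vs supply slope 1).

Sellers bear the larger share: £2 per tank.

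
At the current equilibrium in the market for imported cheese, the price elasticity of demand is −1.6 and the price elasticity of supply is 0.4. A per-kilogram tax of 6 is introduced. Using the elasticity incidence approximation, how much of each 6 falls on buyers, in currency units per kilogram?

Incidence ratio: buyers' share ≈ εs / (εs + |εd|) = 0.4 / (0.4 + 1.6) = 0.2.
So buyers bear ≈ 0.2 × 6 = 1.2; sellers bear 4.8.

Buyers bear ≈ 1.2 per kilogram.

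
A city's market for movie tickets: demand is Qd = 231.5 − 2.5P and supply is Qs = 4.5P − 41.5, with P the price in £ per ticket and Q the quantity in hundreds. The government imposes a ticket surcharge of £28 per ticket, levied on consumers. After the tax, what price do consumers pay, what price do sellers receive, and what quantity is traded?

Consumers pay £57; sellers receive £29; quantity = 89.

Before the tax: set 231.5 − 2.5P = 4.5P − 41.5 → P* = £39, Q* = 134.
With the tax collected from consumers, demand (in seller-price terms) shifts: Qd = 231.5 − 2.5(P + 28).
New equilibrium: consumers pay £57, sellers receive £29, Q = 89. (Wedge: Pb − Ps = 28.)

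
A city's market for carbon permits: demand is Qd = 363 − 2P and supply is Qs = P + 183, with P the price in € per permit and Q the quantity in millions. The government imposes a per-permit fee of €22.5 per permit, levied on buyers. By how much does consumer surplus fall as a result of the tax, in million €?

Before the tax: set 363 − 2P = P + 183 → P* = €60, Q* = 243.
With the tax collected from buyers, demand (in seller-price terms) shifts: Qd = 363 − 2(P + 22.5).
New equilibrium: buyers pay €67.5, producers receive €45, Q = 228. (Wedge: Pb − Ps = 22.5.)
ΔCS is the trapezoid between Q = 228 and Q = 243 of height €7.5: ½ · (243 + 228) · 7.5 = €1766.25.

Consumer surplus falls by €1766.25 million.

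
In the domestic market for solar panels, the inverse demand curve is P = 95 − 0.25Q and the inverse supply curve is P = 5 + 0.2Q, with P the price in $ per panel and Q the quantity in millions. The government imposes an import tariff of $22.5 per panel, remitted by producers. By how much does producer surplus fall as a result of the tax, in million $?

Producer surplus falls by $1750 million.

Inverting to Q(P) form: Qd = 380 − 4P; Qs = 5P − 25.
Without the tax, 380 − 4P = 5P − 25 gives 9P = 405, so P* = $45 and Q* = 200.
With the tax collected from producers, supply shifts: Qs = 5(P − 22.5) − 25.
Solving gives Q = 150 with consumers paying $57.5 and producers receiving $35 (the $22.5 wedge).
ΔPS is the trapezoid between Q = 150 and Q = 200 of height $10: ½ · (200 + 150) · 10 = $1750.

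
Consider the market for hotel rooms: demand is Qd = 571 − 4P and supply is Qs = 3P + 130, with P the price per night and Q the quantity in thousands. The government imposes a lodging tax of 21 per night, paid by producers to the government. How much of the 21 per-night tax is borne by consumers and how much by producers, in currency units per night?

Before the tax: set 571 − 4P = 3P + 130 → P* = 63, Q* = 319.
With the tax collected from producers, supply shifts: Qs = 3(P − 21) + 130.
New equilibrium: consumers pay 72, producers receive 51, Q = 283. (Wedge: Pb − Ps = 21.)
Burden on consumers: 9; on producers: 12. (They sum to 21.)
The less price-elastic side of the market bears the larger share of a per-unit tax.

Consumers bear 9 per night; producers bear 12 per night.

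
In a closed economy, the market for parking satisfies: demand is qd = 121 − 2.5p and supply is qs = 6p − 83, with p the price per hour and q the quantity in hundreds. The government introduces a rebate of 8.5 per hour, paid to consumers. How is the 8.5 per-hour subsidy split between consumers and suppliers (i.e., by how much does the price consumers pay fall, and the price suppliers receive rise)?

Before the subsidy: set 121 − 2.5p = 6p − 83 → p* = 24, q* = 61.
With a per-unit subsidy paid to consumers, each effectively pays p − 8.5, so demand becomes qd = 121 − 2.5(p − 8.5).
New equilibrium: consumers pay 18, suppliers receive 26.5, q = 76. (Wedge: pb − ps = −8.5.)
Gain to consumers: 6; to suppliers: 2.5. (They sum to 8.5.)

Consumers gain 6 per hour; suppliers gain 2.5 per hour.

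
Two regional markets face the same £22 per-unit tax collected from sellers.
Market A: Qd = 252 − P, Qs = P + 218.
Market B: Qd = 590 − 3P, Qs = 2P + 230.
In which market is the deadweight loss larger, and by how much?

Market A: pre-tax P* = £17, Q* = 235; post-tax Q = 224; deadweight loss = £121.
Market B: pre-tax P* = £72, Q* = 374; post-tax Q = 347.6; deadweight loss = £290.4.
Difference: £121 vs £290.4 → market B is larger by £169.4.

Market B, by £169.4.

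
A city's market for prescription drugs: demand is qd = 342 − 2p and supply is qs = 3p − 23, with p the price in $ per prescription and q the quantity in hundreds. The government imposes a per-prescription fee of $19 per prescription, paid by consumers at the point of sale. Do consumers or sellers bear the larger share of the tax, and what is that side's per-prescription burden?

Consumers bear the larger share: $11.4 per prescription.

Without the tax, 342 − 2p = 3p − 23 gives 5p = 365, so p* = $73 and q* = 196.
With the tax collected from consumers, demand (in seller-price terms) shifts: qd = 342 − 2(p + 19).
New equilibrium: consumers pay $84.4, sellers receive $65.4, q = 173.2. (Wedge: pb − ps = 19.)
Per-prescription burden: consumers $11.4, sellers $7.6.
Consumers take the larger share because demand is less price-elastic here (demand slope 2 vs supply slope 3).
The less price-elastic side of the market bears the larger share of a per-unit tax.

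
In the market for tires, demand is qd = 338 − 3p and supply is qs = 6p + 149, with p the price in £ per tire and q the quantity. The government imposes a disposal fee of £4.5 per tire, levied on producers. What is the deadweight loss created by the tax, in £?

Deadweight loss = £20.25.

Without the tax, 338 − 3p = 6p + 149 gives 9p = 189, so p* = £21 and q* = 275.
With the tax collected from producers, supply shifts: qs = 6(p − 4.5) + 149.
New equilibrium: buyers pay £24, producers receive £19.5, q = 266. (Wedge: pb − ps = 4.5.)
Quantity falls by |ΔQ| = |275 − 266| = 9.
DWL = ½ · t · |ΔQ| = ½ · 4.5 · 9 = £20.25.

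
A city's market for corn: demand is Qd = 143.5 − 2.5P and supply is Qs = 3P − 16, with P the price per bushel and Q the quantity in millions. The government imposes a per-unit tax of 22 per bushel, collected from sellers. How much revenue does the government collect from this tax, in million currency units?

Before the tax: set 143.5 − 2.5P = 3P − 16 → P* = 29, Q* = 71.
With the tax collected from sellers, supply shifts: Qs = 3(P − 22) − 16.
New equilibrium: buyers pay 41, sellers receive 19, Q = 41. (Wedge: Pb − Ps = 22.)
Revenue = t · Q = 22 · 41 = 902.

Tax revenue = 902 million.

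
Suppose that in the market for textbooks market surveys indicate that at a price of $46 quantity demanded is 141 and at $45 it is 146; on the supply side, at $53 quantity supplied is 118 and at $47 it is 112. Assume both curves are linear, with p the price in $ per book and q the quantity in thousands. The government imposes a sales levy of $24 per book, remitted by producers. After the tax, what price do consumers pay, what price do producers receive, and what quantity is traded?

Demand slope: (146 − 141)/(45 − 46) = -5, so qd = 371 − 5p.
Supply slope: (112 − 118)/(47 − 53) = 1, so qs = p + 65.
Without the tax, 371 − 5p = p + 65 gives 6p = 306, so p* = $51 and q* = 116.
With the tax collected from producers, supply shifts: qs = (p − 24) + 65.
New equilibrium: consumers pay $55, producers receive $31, q = 96. (Wedge: pb − ps = 24.)

Consumers pay $55; producers receive $31; quantity = 96.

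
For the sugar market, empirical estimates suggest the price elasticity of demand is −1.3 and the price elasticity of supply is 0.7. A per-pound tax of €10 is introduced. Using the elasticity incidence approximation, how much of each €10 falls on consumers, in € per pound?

Consumers bear ≈ €3.5 per pound.

Incidence ratio: consumers' share ≈ εs / (εs + |εd|) = 0.7 / (0.7 + 1.3) = 0.35.
So consumers bear ≈ 0.35 × €10 = €3.5; sellers bear €6.5.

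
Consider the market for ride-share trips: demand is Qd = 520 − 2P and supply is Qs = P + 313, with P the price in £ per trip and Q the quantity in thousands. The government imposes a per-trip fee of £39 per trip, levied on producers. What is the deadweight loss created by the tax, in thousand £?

Before the tax: set 520 − 2P = P + 313 → P* = £69, Q* = 382.
With the tax collected from producers, supply shifts: Qs = (P − 39) + 313.
New equilibrium: consumers pay £82, producers receive £43, Q = 356. (Wedge: Pb − Ps = 39.)
Quantity falls by |ΔQ| = |382 − 356| = 26.
DWL = ½ · t · |ΔQ| = ½ · 39 · 26 = £507.

Deadweight loss = £507 thousand.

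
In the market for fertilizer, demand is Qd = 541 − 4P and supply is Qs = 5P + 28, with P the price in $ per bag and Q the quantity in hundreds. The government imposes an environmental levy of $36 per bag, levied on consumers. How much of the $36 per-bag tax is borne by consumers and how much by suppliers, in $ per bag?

Without the tax, 541 − 4P = 5P + 28 gives 9P = 513, so P* = $57 and Q* = 313.
With the tax collected from consumers, demand (in seller-price terms) shifts: Qd = 541 − 4(P + 36).
Solving gives Q = 233 with consumers paying $77 and suppliers receiving $41 (the $36 wedge).
Burden on consumers: $20; on suppliers: $16. (They sum to $36.)

Consumers bear $20 per bag; suppliers bear $16 per bag.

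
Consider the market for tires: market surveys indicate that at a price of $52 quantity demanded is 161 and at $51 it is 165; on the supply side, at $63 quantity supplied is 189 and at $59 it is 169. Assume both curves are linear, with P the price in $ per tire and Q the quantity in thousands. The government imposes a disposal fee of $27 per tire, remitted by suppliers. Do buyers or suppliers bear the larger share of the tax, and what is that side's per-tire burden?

Buyers bear the larger share: $15 per tire.

Demand slope: (165 − 161)/(51 − 52) = -4, so Qd = 369 − 4P.
Supply slope: (169 − 189)/(59 − 63) = 5, so Qs = 5P − 126.
Before the tax: set 369 − 4P = 5P − 126 → P* = $55, Q* = 149.
With the tax collected from suppliers, supply shifts: Qs = 5(P − 27) − 126.
New equilibrium: buyers pay $70, suppliers receive $43, Q = 89. (Wedge: Pb − Ps = 27.)
Per-tire burden: buyers $15, suppliers $12.
Buyers take the larger share because demand is less price-elastic here (demand slope 4 vs supply slope 5).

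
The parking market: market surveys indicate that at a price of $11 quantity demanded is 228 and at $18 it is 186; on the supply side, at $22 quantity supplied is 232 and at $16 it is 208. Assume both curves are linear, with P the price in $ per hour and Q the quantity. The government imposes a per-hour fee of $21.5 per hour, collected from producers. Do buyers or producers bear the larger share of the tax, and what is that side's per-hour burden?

Producers bear the larger share: $12.9 per hour.

Demand slope: (186 − 228)/(18 − 11) = -6, so Qd = 294 − 6P.
Supply slope: (208 − 232)/(16 − 22) = 4, so Qs = 4P + 144.
Before the tax: set 294 − 6P = 4P + 144 → P* = $15, Q* = 204.
With the tax collected from producers, supply shifts: Qs = 4(P − 21.5) + 144.
New equilibrium: buyers pay $23.6, producers receive $2.1, Q = 152.4. (Wedge: Pb − Ps = 21.5.)
Per-hour burden: buyers $8.6, producers $12.9.
Producers take the larger share because supply is less price-elastic here (demand slope 6 vs supply slope 4).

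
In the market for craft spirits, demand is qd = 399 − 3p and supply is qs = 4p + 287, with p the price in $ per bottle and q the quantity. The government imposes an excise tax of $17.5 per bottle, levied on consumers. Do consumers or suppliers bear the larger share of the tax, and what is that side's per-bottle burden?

Without the tax, 399 − 3p = 4p + 287 gives 7p = 112, so p* = $16 and q* = 351.
With the tax collected from consumers, demand (in seller-price terms) shifts: qd = 399 − 3(p + 17.5).
Solving gives q = 321 with consumers paying $26 and suppliers receiving $8.5 (the $17.5 wedge).
Per-bottle burden: consumers $10, suppliers $7.5.
Consumers take the larger share because demand is less price-elastic here (demand slope 3 vs supply slope 4).

Consumers bear the larger share: $10 per bottle.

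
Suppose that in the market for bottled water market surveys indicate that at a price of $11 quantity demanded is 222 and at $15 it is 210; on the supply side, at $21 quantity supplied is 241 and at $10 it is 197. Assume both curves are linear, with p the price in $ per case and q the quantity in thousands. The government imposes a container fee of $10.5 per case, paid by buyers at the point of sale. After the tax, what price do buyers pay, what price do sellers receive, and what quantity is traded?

Demand slope: (210 − 222)/(15 − 11) = -3, so qd = 255 − 3p.
Supply slope: (197 − 241)/(10 − 21) = 4, so qs = 4p + 157.
Before the tax: set 255 − 3p = 4p + 157 → p* = $14, q* = 213.
With the tax collected from buyers, demand (in seller-price terms) shifts: qd = 255 − 3(p + 10.5).
New equilibrium: buyers pay $20, sellers receive $9.5, q = 195. (Wedge: pb − ps = 10.5.)
The less price-elastic side of the market bears the larger share of a per-unit tax.

Buyers pay $20; sellers receive $9.5; quantity = 195.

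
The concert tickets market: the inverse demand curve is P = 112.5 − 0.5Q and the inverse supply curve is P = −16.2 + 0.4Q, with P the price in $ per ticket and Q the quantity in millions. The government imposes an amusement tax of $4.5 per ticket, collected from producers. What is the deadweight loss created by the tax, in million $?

Deadweight loss = $11.25 million.

Inverting to Q(P) form: Qd = 225 − 2P; Qs = 2.5P + 40.5.
Before the tax: set 225 − 2P = 2.5P + 40.5 → P* = $41, Q* = 143.
With the tax collected from producers, supply shifts: Qs = 2.5(P − 4.5) + 40.5.
New equilibrium: consumers pay $43.5, producers receive $39, Q = 138. (Wedge: Pb − Ps = 4.5.)
Quantity falls by |ΔQ| = |143 − 138| = 5.
DWL = ½ · t · |ΔQ| = ½ · 4.5 · 5 = $11.25.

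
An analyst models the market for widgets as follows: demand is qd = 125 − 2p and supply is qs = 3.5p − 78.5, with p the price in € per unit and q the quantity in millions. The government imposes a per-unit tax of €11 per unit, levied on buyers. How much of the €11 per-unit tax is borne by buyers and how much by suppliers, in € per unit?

Buyers bear €7 per unit; suppliers bear €4 per unit.

Without the tax, 125 − 2p = 3.5p − 78.5 gives 5.5p = 203.5, so p* = €37 and q* = 51.
With the tax collected from buyers, demand (in seller-price terms) shifts: qd = 125 − 2(p + 11).
New equilibrium: buyers pay €44, suppliers receive €33, q = 37. (Wedge: pb − ps = 11.)
Burden on buyers: €7; on suppliers: €4. (They sum to €11.)
The less price-elastic side of the market bears the larger share of a per-unit tax.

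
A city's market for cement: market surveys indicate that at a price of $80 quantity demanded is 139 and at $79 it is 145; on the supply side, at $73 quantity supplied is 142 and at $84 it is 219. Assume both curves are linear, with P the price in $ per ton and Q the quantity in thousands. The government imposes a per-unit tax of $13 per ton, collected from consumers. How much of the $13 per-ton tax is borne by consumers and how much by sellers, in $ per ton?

Demand slope: (145 − 139)/(79 − 80) = -6, so Qd = 619 − 6P.
Supply slope: (219 − 142)/(84 − 73) = 7, so Qs = 7P − 369.
Before the tax: set 619 − 6P = 7P − 369 → P* = $76, Q* = 163.
With the tax collected from consumers, demand (in seller-price terms) shifts: Qd = 619 − 6(P + 13).
Solving gives Q = 121 with consumers paying $83 and sellers receiving $70 (the $13 wedge).
Burden on consumers: $7; on sellers: $6. (They sum to $13.)

Consumers bear $7 per ton; sellers bear $6 per ton.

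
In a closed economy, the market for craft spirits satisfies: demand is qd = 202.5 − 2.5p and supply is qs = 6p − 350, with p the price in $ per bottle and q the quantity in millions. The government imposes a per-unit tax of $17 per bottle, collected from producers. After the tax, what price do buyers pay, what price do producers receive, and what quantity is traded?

Without the tax, 202.5 − 2.5p = 6p − 350 gives 8.5p = 552.5, so p* = $65 and q* = 40.
With the tax collected from producers, supply shifts: qs = 6(p − 17) − 350.
New equilibrium: buyers pay $77, producers receive $60, q = 10. (Wedge: pb − ps = 17.)

Buyers pay $77; producers receive $60; quantity = 10.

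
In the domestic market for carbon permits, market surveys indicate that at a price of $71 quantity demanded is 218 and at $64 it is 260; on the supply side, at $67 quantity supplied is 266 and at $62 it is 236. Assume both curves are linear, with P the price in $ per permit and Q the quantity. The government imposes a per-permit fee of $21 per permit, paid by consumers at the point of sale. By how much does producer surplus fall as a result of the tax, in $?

Demand slope: (260 − 218)/(64 − 71) = -6, so Qd = 644 − 6P.
Supply slope: (236 − 266)/(62 − 67) = 6, so Qs = 6P − 136.
Without the tax, 644 − 6P = 6P − 136 gives 12P = 780, so P* = $65 and Q* = 254.
With the tax collected from consumers, demand (in seller-price terms) shifts: Qd = 644 − 6(P + 21).
Solving gives Q = 191 with consumers paying $75.5 and producers receiving $54.5 (the $21 wedge).
ΔPS is the trapezoid between Q = 191 and Q = 254 of height $10.5: ½ · (254 + 191) · 10.5 = $2336.25.

Producer surplus falls by $2336.25.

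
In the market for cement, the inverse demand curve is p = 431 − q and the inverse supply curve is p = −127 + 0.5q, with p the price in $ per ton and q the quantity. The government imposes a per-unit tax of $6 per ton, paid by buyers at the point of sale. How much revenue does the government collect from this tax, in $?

Inverting to q(p) form: qd = 431 − p; qs = 2p + 254.
Without the tax, 431 − p = 2p + 254 gives 3p = 177, so p* = $59 and q* = 372.
With the tax collected from buyers, demand (in seller-price terms) shifts: qd = 431 − (p + 6).
New equilibrium: buyers pay $63, sellers receive $57, q = 368. (Wedge: pb − ps = 6.)
Revenue = t · Q = 6 · 368 = $2208.

Tax revenue = $2208.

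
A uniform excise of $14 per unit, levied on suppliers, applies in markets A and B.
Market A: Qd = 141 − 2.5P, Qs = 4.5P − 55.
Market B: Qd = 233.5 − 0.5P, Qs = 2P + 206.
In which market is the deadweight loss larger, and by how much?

Market A, by $118.3.

Market A: pre-tax P* = $28, Q* = 71; post-tax Q = 48.5; deadweight loss = $157.5.
Market B: pre-tax P* = $11, Q* = 228; post-tax Q = 222.4; deadweight loss = $39.2.
Difference: $157.5 vs $39.2 → market A is larger by $118.3.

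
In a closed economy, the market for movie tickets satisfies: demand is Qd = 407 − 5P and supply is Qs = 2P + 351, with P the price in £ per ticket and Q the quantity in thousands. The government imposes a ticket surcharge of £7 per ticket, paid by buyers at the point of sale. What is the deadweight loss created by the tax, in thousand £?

Deadweight loss = £35 thousand.

Without the tax, 407 − 5P = 2P + 351 gives 7P = 56, so P* = £8 and Q* = 367.
With the tax collected from buyers, demand (in seller-price terms) shifts: Qd = 407 − 5(P + 7).
New equilibrium: buyers pay £10, suppliers receive £3, Q = 357. (Wedge: Pb − Ps = 7.)
Quantity falls by |ΔQ| = |367 − 357| = 10.
DWL = ½ · t · |ΔQ| = ½ · 7 · 10 = £35.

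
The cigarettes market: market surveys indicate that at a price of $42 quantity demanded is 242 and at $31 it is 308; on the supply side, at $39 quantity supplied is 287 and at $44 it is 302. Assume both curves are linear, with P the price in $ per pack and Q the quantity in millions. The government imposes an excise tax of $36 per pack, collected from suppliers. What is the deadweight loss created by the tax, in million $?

Deadweight loss = $1296 million.

Demand slope: (308 − 242)/(31 − 42) = -6, so Qd = 494 − 6P.
Supply slope: (302 − 287)/(44 − 39) = 3, so Qs = 3P + 170.
Before the tax: set 494 − 6P = 3P + 170 → P* = $36, Q* = 278.
With the tax collected from suppliers, supply shifts: Qs = 3(P − 36) + 170.
Solving gives Q = 206 with consumers paying $48 and suppliers receiving $12 (the $36 wedge).
Quantity falls by |ΔQ| = |278 − 206| = 72.
DWL = ½ · t · |ΔQ| = ½ · 36 · 72 = $1296.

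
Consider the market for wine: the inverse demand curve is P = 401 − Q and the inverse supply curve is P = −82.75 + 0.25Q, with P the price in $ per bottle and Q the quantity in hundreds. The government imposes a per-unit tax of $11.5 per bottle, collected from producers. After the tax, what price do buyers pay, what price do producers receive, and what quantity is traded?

Rewrite in direct form: Qd = 401 − P and Qs = 4P + 331.
Without the tax, 401 − P = 4P + 331 gives 5P = 70, so P* = $14 and Q* = 387.
With the tax collected from producers, supply shifts: Qs = 4(P − 11.5) + 331.
Solving gives Q = 377.8 with buyers paying $23.2 and producers receiving $11.7 (the $11.5 wedge).

Buyers pay $23.2; producers receive $11.7; quantity = 377.8.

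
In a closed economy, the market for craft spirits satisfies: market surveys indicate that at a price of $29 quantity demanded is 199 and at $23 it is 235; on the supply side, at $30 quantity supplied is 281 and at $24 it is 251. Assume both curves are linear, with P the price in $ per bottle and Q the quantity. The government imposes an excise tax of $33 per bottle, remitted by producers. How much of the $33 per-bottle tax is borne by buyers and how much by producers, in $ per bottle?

Demand slope: (235 − 199)/(23 − 29) = -6, so Qd = 373 − 6P.
Supply slope: (251 − 281)/(24 − 30) = 5, so Qs = 5P + 131.
Without the tax, 373 − 6P = 5P + 131 gives 11P = 242, so P* = $22 and Q* = 241.
With the tax collected from producers, supply shifts: Qs = 5(P − 33) + 131.
Solving gives Q = 151 with buyers paying $37 and producers receiving $4 (the $33 wedge).
Burden on buyers: $15; on producers: $18. (They sum to $33.)

Buyers bear $15 per bottle; producers bear $18 per bottle.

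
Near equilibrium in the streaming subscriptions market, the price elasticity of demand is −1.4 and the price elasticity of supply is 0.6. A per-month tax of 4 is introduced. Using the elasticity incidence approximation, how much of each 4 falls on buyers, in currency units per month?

Incidence ratio: buyers' share ≈ εs / (εs + |εd|) = 0.6 / (0.6 + 1.4) = 0.3.
So buyers bear ≈ 0.3 × 4 = 1.2; producers bear 2.8.

Buyers bear ≈ 1.2 per month.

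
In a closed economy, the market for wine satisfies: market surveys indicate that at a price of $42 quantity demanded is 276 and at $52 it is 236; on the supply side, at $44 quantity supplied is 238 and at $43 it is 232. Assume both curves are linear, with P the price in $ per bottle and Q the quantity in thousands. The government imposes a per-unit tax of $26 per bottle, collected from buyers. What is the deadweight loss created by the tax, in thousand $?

Deadweight loss = $811.2 thousand.

Demand slope: (236 − 276)/(52 − 42) = -4, so Qd = 444 − 4P.
Supply slope: (232 − 238)/(43 − 44) = 6, so Qs = 6P − 26.
Before the tax: set 444 − 4P = 6P − 26 → P* = $47, Q* = 256.
With the tax collected from buyers, demand (in seller-price terms) shifts: Qd = 444 − 4(P + 26).
New equilibrium: buyers pay $62.6, producers receive $36.6, Q = 193.6. (Wedge: Pb − Ps = 26.)
Quantity falls by |ΔQ| = |256 − 193.6| = 62.4.
DWL = ½ · t · |ΔQ| = ½ · 26 · 62.4 = $811.2.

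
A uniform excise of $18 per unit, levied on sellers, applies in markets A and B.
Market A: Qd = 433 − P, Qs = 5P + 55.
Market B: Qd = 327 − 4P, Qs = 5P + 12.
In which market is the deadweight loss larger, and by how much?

Market A: pre-tax P* = $63, Q* = 370; post-tax Q = 355; deadweight loss = $135.
Market B: pre-tax P* = $35, Q* = 187; post-tax Q = 147; deadweight loss = $360.
Difference: $135 vs $360 → market B is larger by $225.

Market B, by $225.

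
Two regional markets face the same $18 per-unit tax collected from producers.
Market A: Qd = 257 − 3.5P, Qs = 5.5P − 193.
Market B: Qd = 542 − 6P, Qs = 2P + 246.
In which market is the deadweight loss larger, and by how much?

Market A: pre-tax P* = $50, Q* = 82; post-tax Q = 43.5; deadweight loss = $346.5.
Market B: pre-tax P* = $37, Q* = 320; post-tax Q = 293; deadweight loss = $243.
Difference: $346.5 vs $243 → market A is larger by $103.5.

Market A, by $103.5.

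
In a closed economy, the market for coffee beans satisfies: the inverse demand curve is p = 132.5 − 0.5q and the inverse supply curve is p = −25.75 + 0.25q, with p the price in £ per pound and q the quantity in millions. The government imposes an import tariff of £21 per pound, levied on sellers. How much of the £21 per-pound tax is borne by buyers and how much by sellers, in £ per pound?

Inverting to q(p) form: qd = 265 − 2p; qs = 4p + 103.
Without the tax, 265 − 2p = 4p + 103 gives 6p = 162, so p* = £27 and q* = 211.
With the tax collected from sellers, supply shifts: qs = 4(p − 21) + 103.
New equilibrium: buyers pay £41, sellers receive £20, q = 183. (Wedge: pb − ps = 21.)
Burden on buyers: £14; on sellers: £7. (They sum to £21.)
The less price-elastic side of the market bears the larger share of a per-unit tax.

Buyers bear £14 per pound; sellers bear £7 per pound.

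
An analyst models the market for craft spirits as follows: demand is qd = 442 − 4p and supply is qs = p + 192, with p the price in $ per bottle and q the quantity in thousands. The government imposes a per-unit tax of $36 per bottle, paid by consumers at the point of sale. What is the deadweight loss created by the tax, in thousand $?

Before the tax: set 442 − 4p = p + 192 → p* = $50, q* = 242.
With the tax collected from consumers, demand (in seller-price terms) shifts: qd = 442 − 4(p + 36).
New equilibrium: consumers pay $57.2, sellers receive $21.2, q = 213.2. (Wedge: pb − ps = 36.)
Quantity falls by |ΔQ| = |242 − 213.2| = 28.8.
DWL = ½ · t · |ΔQ| = ½ · 36 · 28.8 = $518.4.

Deadweight loss = $518.4 thousand.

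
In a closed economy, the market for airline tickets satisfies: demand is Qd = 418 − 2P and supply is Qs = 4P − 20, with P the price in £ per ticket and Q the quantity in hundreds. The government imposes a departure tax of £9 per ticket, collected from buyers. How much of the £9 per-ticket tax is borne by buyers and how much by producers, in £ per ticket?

Buyers bear £6 per ticket; producers bear £3 per ticket.

Without the tax, 418 − 2P = 4P − 20 gives 6P = 438, so P* = £73 and Q* = 272.
With the tax collected from buyers, demand (in seller-price terms) shifts: Qd = 418 − 2(P + 9).
New equilibrium: buyers pay £79, producers receive £70, Q = 260. (Wedge: Pb − Ps = 9.)
Burden on buyers: £6; on producers: £3. (They sum to £9.)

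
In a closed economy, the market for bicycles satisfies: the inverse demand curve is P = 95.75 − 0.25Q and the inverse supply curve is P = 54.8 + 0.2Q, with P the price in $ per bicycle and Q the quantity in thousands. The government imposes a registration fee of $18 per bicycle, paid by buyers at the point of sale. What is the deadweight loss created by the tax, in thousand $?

Deadweight loss = $360 thousand.

Rewrite in direct form: Qd = 383 − 4P and Qs = 5P − 274.
Before the tax: set 383 − 4P = 5P − 274 → P* = $73, Q* = 91.
With the tax collected from buyers, demand (in seller-price terms) shifts: Qd = 383 − 4(P + 18).
Solving gives Q = 51 with buyers paying $83 and sellers receiving $65 (the $18 wedge).
Quantity falls by |ΔQ| = |91 − 51| = 40.
DWL = ½ · t · |ΔQ| = ½ · 18 · 40 = $360.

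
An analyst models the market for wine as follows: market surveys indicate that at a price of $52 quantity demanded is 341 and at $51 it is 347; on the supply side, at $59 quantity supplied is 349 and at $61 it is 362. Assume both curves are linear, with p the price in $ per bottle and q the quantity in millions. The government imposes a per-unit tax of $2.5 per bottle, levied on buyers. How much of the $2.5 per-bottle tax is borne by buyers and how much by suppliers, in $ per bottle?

Demand slope: (347 − 341)/(51 − 52) = -6, so qd = 653 − 6p.
Supply slope: (362 − 349)/(61 − 59) = 6.5, so qs = 6.5p − 34.5.
Before the tax: set 653 − 6p = 6.5p − 34.5 → p* = $55, q* = 323.
With the tax collected from buyers, demand (in seller-price terms) shifts: qd = 653 − 6(p + 2.5).
New equilibrium: buyers pay $56.3, suppliers receive $53.8, q = 315.2. (Wedge: pb − ps = 2.5.)
Burden on buyers: $1.3; on suppliers: $1.2. (They sum to $2.5.)
The less price-elastic side of the market bears the larger share of a per-unit tax.

Buyers bear $1.3 per bottle; suppliers bear $1.2 per bottle.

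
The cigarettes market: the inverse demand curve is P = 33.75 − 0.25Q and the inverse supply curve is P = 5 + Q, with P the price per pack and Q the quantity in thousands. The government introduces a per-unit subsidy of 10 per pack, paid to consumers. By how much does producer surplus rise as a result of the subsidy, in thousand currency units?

Producer surplus rises by 216 thousand.

Rewrite in direct form: Qd = 135 − 4P and Qs = P − 5.
Before the subsidy: set 135 − 4P = P − 5 → P* = 28, Q* = 23.
With a per-unit subsidy paid to consumers, each effectively pays P − 10, so demand becomes Qd = 135 − 4(P − 10).
New equilibrium: consumers pay 26, suppliers receive 36, Q = 31. (Wedge: Pb − Ps = −10.)
ΔPS is the trapezoid between Q = 31 and Q = 23 of height 8: ½ · (23 + 31) · 8 = 216.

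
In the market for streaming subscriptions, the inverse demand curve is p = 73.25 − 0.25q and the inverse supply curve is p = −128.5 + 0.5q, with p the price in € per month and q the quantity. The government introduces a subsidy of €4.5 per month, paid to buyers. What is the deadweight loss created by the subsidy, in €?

Deadweight loss = €13.5.

Inverting to q(p) form: qd = 293 − 4p; qs = 2p + 257.
Before the subsidy: set 293 − 4p = 2p + 257 → p* = €6, q* = 269.
With a per-unit subsidy paid to buyers, each effectively pays p − 4.5, so demand becomes qd = 293 − 4(p − 4.5).
Solving gives q = 275 with buyers paying €4.5 and sellers receiving €9 (the €4.5 wedge).
Quantity rises by |ΔQ| = |269 − 275| = 6.
DWL = ½ · t · |ΔQ| = ½ · 4.5 · 6 = €13.5.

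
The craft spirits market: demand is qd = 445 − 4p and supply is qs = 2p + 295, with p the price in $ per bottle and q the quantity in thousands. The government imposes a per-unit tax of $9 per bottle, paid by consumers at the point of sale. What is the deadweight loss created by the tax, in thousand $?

Deadweight loss = $54 thousand.

Without the tax, 445 − 4p = 2p + 295 gives 6p = 150, so p* = $25 and q* = 345.
With the tax collected from consumers, demand (in seller-price terms) shifts: qd = 445 − 4(p + 9).
Solving gives q = 333 with consumers paying $28 and producers receiving $19 (the $9 wedge).
Quantity falls by |ΔQ| = |345 − 333| = 12.
DWL = ½ · t · |ΔQ| = ½ · 9 · 12 = $54.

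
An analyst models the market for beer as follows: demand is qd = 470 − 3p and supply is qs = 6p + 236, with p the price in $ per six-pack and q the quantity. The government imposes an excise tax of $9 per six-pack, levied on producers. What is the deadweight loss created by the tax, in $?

Before the tax: set 470 − 3p = 6p + 236 → p* = $26, q* = 392.
With the tax collected from producers, supply shifts: qs = 6(p − 9) + 236.
New equilibrium: consumers pay $32, producers receive $23, q = 374. (Wedge: pb − ps = 9.)
Quantity falls by |ΔQ| = |392 − 374| = 18.
DWL = ½ · t · |ΔQ| = ½ · 9 · 18 = $81.

Deadweight loss = $81.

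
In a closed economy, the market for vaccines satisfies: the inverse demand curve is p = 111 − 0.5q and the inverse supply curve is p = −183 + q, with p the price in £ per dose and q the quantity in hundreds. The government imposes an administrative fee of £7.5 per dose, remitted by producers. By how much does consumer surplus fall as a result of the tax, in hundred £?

Inverting to q(p) form: qd = 222 − 2p; qs = p + 183.
Without the tax, 222 − 2p = p + 183 gives 3p = 39, so p* = £13 and q* = 196.
With the tax collected from producers, supply shifts: qs = (p − 7.5) + 183.
New equilibrium: buyers pay £15.5, producers receive £8, q = 191. (Wedge: pb − ps = 7.5.)
ΔCS is the trapezoid between Q = 191 and Q = 196 of height £2.5: ½ · (196 + 191) · 2.5 = £483.75.

Consumer surplus falls by £483.75 hundred.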